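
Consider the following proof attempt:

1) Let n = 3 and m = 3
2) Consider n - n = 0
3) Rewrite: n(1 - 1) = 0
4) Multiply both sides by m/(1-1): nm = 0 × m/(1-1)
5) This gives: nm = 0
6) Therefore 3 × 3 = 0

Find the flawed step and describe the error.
Step 4: Multiply both sides by m/(1-1): nm = 0 × m/(1-1)

Step 4 multiplies both sides by m/(1-1). However, 1-1 = 0, so this is multiplication by m/0, which is undefined. We cannot multiply by an undefined expression.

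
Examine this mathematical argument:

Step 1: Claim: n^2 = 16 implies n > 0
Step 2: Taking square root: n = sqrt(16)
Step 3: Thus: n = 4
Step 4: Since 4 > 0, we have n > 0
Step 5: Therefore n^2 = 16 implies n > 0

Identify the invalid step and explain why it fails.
Step 2: Taking square root: n = sqrt(16)

Step 2 takes the square root and assumes the positive root only. The equation n^2 = 16 actually has two solutions: n = 4 and n = -4. The proof silently assumes n > 0 without justification, then uses this assumption to conclude n > 0, which is circular. The counterexample n = -4 shows the claim is false.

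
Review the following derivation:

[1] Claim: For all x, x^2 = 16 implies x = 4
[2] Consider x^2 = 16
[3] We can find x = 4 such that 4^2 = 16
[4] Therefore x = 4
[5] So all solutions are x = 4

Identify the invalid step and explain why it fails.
Step 4: Therefore x = 4

Step 4 incorrectly concludes that x = 4 is the only solution. The proof shows that x = 4 is A solution (existence), but does not show it is the ONLY solution (uniqueness). In fact, x = -4 is also a solution since (-4)^2 = 16. Finding one solution doesn't prove there are no others.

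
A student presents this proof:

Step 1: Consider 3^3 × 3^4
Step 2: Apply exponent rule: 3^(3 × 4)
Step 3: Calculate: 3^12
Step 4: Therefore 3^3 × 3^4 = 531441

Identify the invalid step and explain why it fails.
Step 2: Apply exponent rule: 3^(3 × 4)

Step 2 incorrectly states that a^b × a^c = a^(b×c). The correct rule is a^b × a^c = a^(b+c). The actual value is 3^3 × 3^4 = 3^7 = 2187, not 3^12 = 531441.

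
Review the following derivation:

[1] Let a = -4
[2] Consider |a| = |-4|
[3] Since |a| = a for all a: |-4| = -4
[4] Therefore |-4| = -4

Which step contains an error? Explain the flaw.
Step 3: Since |a| = a for all a: |-4| = -4

Step 3 incorrectly states that |a| = a for all a. The correct definition is |a| = a when a >= 0, and |a| = -a when a < 0. Since -4 < 0, we have |-4| = -(-4) = 4, not -4.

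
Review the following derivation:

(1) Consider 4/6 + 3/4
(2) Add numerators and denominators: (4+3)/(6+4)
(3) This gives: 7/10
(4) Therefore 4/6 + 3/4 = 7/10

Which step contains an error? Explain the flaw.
Step 2: Add numerators and denominators: (4+3)/(6+4)

Step 2 incorrectly adds fractions by separately adding numerators and denominators. This is wrong. The correct method requires a common denominator: 4/6 + 3/4 = (4×4 + 3×6)/(6×4) = 34/24 = 17/12. The method used gives 7/10, which is different.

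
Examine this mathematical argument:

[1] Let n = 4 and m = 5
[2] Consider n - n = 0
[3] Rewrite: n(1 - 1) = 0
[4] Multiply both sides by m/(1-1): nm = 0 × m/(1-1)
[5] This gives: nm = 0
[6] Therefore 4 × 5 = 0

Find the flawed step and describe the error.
Step 4: Multiply both sides by m/(1-1): nm = 0 × m/(1-1)

Step 4 multiplies both sides by m/(1-1). However, 1-1 = 0, so this is multiplication by m/0, which is undefined. We cannot multiply by an undefined expression.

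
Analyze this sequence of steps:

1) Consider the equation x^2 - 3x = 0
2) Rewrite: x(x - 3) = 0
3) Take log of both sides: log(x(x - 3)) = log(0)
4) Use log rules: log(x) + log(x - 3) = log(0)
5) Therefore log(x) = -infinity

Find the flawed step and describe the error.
Step 3: Take log of both sides: log(x(x - 3)) = log(0)

Step 3 takes the logarithm of both sides, resulting in log(0) on the right side. The logarithm is only defined for positive numbers; log(0) is undefined (approaches negative infinity). This operation is invalid.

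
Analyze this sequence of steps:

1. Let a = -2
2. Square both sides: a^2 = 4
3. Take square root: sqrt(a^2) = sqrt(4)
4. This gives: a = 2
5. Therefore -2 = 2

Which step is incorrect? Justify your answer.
Step 4: This gives: a = 2

Step 4 incorrectly states that sqrt(a^2) = a. The correct identity is sqrt(a^2) = |a|. Since a = -2 < 0, we have sqrt(a^2) = |-2| = 2, not a = -2.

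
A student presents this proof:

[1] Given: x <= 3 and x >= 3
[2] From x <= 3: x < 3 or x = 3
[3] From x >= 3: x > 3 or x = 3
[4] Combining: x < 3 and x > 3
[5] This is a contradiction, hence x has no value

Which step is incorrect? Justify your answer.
Step 4: Combining: x < 3 and x > 3

Step 4 incorrectly combines the conditions. From x <= 3 and x >= 3, the intersection is x = 3. The error treats the 'or' cases as 'and' requirements. The correct conclusion is that x = 3 is the unique solution, not that no solution exists.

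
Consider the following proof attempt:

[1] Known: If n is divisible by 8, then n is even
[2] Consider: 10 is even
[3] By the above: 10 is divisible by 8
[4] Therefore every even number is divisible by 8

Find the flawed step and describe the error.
Step 3: By the above: 10 is divisible by 8

Step 3 commits the fallacy of affirming the consequent. The known fact 'divisible by 8 → even' does NOT imply 'even → divisible by 8'. That would be the converse, which is false. For example, 10 is even but 10 ÷ 8 = 1.25, which is not an integer.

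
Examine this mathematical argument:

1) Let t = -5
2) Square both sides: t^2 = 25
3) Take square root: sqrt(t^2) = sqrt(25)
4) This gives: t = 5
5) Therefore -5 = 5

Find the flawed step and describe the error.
Step 4: This gives: t = 5

Step 4 incorrectly states that sqrt(t^2) = t. The correct identity is sqrt(t^2) = |t|. Since t = -5 < 0, we have sqrt(t^2) = |-5| = 5, not t = -5.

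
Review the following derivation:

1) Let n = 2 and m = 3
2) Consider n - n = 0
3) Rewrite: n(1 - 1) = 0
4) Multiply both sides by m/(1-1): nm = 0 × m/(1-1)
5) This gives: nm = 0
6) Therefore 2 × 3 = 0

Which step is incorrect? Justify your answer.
Step 4: Multiply both sides by m/(1-1): nm = 0 × m/(1-1)

Step 4 multiplies both sides by m/(1-1). However, 1-1 = 0, so this is multiplication by m/0, which is undefined. We cannot multiply by an undefined expression.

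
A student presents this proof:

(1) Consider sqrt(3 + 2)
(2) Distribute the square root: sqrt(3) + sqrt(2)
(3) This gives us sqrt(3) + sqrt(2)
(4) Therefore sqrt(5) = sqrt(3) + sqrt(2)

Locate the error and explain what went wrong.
Step 2: Distribute the square root: sqrt(3) + sqrt(2)

Step 2 incorrectly 'distributes' the square root over addition. The square root function does not distribute: sqrt(a + b) ≠ sqrt(a) + sqrt(b). In fact, sqrt(3 + 2) = sqrt(5) ≈ 2.2361, while sqrt(3) + sqrt(2) ≈ 3.1463.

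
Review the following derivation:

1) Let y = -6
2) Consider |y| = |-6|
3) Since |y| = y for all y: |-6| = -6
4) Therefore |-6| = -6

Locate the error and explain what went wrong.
Step 3: Since |y| = y for all y: |-6| = -6

Step 3 incorrectly states that |y| = y for all y. The correct definition is |y| = y when y >= 0, and |y| = -y when y < 0. Since -6 < 0, we have |-6| = -(-6) = 6, not -6.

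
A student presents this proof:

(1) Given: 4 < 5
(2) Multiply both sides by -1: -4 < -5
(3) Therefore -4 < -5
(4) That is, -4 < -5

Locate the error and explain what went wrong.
Step 2: Multiply both sides by -1: -4 < -5

Step 2 multiplies both sides by -1 but fails to reverse the inequality sign. When multiplying (or dividing) an inequality by a negative number, the direction must be reversed. Since 4 < 5, we should get -4 > -5, i.e., -4 > -5.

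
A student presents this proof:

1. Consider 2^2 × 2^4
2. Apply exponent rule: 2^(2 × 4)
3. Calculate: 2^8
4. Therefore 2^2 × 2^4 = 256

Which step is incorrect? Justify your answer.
Step 2: Apply exponent rule: 2^(2 × 4)

Step 2 incorrectly states that a^b × a^c = a^(b×c). The correct rule is a^b × a^c = a^(b+c). The actual value is 2^2 × 2^4 = 2^6 = 64, not 2^8 = 256.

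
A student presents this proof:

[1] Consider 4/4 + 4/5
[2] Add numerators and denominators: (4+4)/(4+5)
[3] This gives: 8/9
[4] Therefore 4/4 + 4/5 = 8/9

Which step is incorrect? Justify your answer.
Step 2: Add numerators and denominators: (4+4)/(4+5)

Step 2 incorrectly adds fractions by separately adding numerators and denominators. This is wrong. The correct method requires a common denominator: 4/4 + 4/5 = (4×5 + 4×4)/(4×5) = 36/20 = 9/5. The method used gives 8/9, which is different.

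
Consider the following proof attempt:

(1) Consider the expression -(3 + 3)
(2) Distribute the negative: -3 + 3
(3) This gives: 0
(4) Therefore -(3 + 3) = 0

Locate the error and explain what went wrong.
Step 2: Distribute the negative: -3 + 3

Step 2 incorrectly distributes the negative sign. The correct distribution is -(3 + 3) = -3 - 3 = -6. The negative must be applied to both terms, not just the first. The error treats -(3 + 3) as -3 + 3, which equals 0 instead of -6.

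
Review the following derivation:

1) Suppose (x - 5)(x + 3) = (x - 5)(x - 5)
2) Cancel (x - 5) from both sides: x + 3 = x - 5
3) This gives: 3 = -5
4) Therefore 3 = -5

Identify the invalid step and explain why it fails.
Step 2: Cancel (x - 5) from both sides: x + 3 = x - 5

Step 2 cancels (x - 5) from both sides. This is only valid if (x - 5) ≠ 0, i.e., x ≠ 5. When x = 5, both sides equal zero regardless of the other factors. The correct approach requires considering x = 5 as a separate case.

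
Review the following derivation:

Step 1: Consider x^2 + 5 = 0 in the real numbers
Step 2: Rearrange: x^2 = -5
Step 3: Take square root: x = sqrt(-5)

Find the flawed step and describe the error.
Step 3: Take square root: x = sqrt(-5)

Step 3 takes the square root of -5, which is negative. In the real number system, the square root of a negative number is undefined. The equation x^2 + 5 = 0 has no real solutions. Square roots of negative numbers only exist in the complex numbers.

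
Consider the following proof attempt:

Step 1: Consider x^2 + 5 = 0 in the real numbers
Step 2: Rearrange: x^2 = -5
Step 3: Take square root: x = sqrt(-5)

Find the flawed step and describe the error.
Step 3: Take square root: x = sqrt(-5)

Step 3 takes the square root of -5, which is negative. In the real number system, the square root of a negative number is undefined. The equation x^2 + 5 = 0 has no real solutions. Square roots of negative numbers only exist in the complex numbers.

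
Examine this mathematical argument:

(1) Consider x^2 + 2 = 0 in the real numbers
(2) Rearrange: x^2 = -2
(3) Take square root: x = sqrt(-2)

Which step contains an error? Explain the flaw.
Step 3: Take square root: x = sqrt(-2)

Step 3 takes the square root of -2, which is negative. In the real number system, the square root of a negative number is undefined. The equation x^2 + 2 = 0 has no real solutions. Square roots of negative numbers only exist in the complex numbers.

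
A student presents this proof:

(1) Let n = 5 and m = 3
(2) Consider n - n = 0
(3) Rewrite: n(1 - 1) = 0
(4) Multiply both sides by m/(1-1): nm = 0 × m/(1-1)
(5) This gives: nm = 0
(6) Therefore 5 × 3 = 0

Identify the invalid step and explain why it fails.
Step 4: Multiply both sides by m/(1-1): nm = 0 × m/(1-1)

Step 4 multiplies both sides by m/(1-1). However, 1-1 = 0, so this is multiplication by m/0, which is undefined. We cannot multiply by an undefined expression.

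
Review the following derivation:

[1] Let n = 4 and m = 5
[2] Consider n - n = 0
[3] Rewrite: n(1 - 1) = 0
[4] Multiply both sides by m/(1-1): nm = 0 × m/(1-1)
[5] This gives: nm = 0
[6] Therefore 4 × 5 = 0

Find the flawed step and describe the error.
Step 4: Multiply both sides by m/(1-1): nm = 0 × m/(1-1)

Step 4 multiplies both sides by m/(1-1). However, 1-1 = 0, so this is multiplication by m/0, which is undefined. We cannot multiply by an undefined expression.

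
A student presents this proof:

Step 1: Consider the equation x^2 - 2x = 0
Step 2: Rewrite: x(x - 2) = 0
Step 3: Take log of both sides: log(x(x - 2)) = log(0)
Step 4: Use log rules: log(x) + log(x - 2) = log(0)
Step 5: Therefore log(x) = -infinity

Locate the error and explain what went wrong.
Step 3: Take log of both sides: log(x(x - 2)) = log(0)

Step 3 takes the logarithm of both sides, resulting in log(0) on the right side. The logarithm is only defined for positive numbers; log(0) is undefined (approaches negative infinity). This operation is invalid.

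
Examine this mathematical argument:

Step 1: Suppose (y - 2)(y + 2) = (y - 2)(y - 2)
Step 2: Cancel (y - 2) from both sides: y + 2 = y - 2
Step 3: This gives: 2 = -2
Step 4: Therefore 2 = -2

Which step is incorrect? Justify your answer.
Step 2: Cancel (y - 2) from both sides: y + 2 = y - 2

Step 2 cancels (y - 2) from both sides. This is only valid if (y - 2) ≠ 0, i.e., y ≠ 2. When y = 2, both sides equal zero regardless of the other factors. The correct approach requires considering y = 2 as a separate case.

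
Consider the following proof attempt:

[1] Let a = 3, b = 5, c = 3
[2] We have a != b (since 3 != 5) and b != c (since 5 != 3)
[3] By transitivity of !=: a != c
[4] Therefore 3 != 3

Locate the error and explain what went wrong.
Step 3: By transitivity of !=: a != c

Step 3 incorrectly applies transitivity to the '!=' relation. Transitivity states: if a R b and b R c, then a R c. However, '!=' is not transitive. Counterexample: 3 != 5 and 5 != 3, but 3 = 3 (both equal 3). Transitivity holds for relations like <, <=, =, but not for !=.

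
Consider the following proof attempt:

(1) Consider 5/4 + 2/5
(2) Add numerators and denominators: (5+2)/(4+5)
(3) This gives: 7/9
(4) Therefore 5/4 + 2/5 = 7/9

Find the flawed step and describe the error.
Step 2: Add numerators and denominators: (5+2)/(4+5)

Step 2 incorrectly adds fractions by separately adding numerators and denominators. This is wrong. The correct method requires a common denominator: 5/4 + 2/5 = (5×5 + 2×4)/(4×5) = 33/20 = 33/20. The method used gives 7/9, which is different.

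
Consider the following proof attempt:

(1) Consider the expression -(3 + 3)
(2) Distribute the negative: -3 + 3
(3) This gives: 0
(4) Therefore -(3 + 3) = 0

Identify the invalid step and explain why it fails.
Step 2: Distribute the negative: -3 + 3

Step 2 incorrectly distributes the negative sign. The correct distribution is -(3 + 3) = -3 - 3 = -6. The negative must be applied to both terms, not just the first. The error treats -(3 + 3) as -3 + 3, which equals 0 instead of -6.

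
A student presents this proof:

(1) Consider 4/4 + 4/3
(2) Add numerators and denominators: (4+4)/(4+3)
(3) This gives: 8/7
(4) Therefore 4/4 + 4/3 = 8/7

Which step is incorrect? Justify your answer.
Step 2: Add numerators and denominators: (4+4)/(4+3)

Step 2 incorrectly adds fractions by separately adding numerators and denominators. This is wrong. The correct method requires a common denominator: 4/4 + 4/3 = (4×3 + 4×4)/(4×3) = 28/12 = 7/3. The method used gives 8/7, which is different.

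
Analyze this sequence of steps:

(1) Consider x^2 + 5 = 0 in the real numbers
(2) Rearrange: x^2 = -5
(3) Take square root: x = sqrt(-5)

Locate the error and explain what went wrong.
Step 3: Take square root: x = sqrt(-5)

Step 3 takes the square root of -5, which is negative. In the real number system, the square root of a negative number is undefined. The equation x^2 + 5 = 0 has no real solutions. Square roots of negative numbers only exist in the complex numbers.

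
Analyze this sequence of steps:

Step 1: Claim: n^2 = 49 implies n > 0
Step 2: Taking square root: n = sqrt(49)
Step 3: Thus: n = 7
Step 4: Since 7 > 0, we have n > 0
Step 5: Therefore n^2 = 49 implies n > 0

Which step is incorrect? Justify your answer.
Step 2: Taking square root: n = sqrt(49)

Step 2 takes the square root and assumes the positive root only. The equation n^2 = 49 actually has two solutions: n = 7 and n = -7. The proof silently assumes n > 0 without justification, then uses this assumption to conclude n > 0, which is circular. The counterexample n = -7 shows the claim is false.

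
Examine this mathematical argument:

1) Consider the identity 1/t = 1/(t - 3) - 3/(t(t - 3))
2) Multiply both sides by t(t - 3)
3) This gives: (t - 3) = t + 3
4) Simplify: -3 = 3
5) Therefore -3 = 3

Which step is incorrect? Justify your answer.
Step 3: This gives: (t - 3) = t + 3

Step 3 makes a sign error when clearing denominators. Multiplying -3/(t(t - 3)) by t(t - 3) gives -3, not +3. The correct result is (t - 3) = t - 3, which is trivially true, not (t - 3) = t + 3. (Step 1 is a valid identity: 1/(t - 3) - 3/(t(t - 3)) = (t - 3)/(t(t - 3)) = 1/t.)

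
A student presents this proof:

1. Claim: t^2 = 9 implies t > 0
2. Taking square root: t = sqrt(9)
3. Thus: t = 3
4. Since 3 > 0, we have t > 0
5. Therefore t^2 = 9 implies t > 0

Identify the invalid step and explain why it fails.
Step 2: Taking square root: t = sqrt(9)

Step 2 takes the square root and assumes the positive root only. The equation t^2 = 9 actually has two solutions: t = 3 and t = -3. The proof silently assumes t > 0 without justification, then uses this assumption to conclude t > 0, which is circular. The counterexample t = -3 shows the claim is false.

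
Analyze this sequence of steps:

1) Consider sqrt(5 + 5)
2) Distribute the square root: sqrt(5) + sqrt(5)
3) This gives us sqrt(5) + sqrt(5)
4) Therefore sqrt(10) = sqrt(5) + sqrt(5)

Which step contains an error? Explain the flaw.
Step 2: Distribute the square root: sqrt(5) + sqrt(5)

Step 2 incorrectly 'distributes' the square root over addition. The square root function does not distribute: sqrt(a + b) ≠ sqrt(a) + sqrt(b). In fact, sqrt(5 + 5) = sqrt(10) ≈ 3.1623, while sqrt(5) + sqrt(5) ≈ 4.4721.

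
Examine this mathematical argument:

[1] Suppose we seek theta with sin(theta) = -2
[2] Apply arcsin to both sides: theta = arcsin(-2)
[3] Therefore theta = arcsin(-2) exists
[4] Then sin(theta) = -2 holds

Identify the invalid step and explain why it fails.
Step 2: Apply arcsin to both sides: theta = arcsin(-2)

Step 2 applies arcsin to -2. However, arcsin(x) is only defined for x in [-1, 1] because sin(theta) can only produce values in that range. Since |-2| > 1, arcsin(-2) is undefined. There is no angle whose sine equals -2.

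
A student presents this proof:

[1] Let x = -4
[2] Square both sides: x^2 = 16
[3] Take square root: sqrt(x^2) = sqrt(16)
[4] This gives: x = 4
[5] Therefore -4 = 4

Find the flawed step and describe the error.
Step 4: This gives: x = 4

Step 4 incorrectly states that sqrt(x^2) = x. The correct identity is sqrt(x^2) = |x|. Since x = -4 < 0, we have sqrt(x^2) = |-4| = 4, not x = -4.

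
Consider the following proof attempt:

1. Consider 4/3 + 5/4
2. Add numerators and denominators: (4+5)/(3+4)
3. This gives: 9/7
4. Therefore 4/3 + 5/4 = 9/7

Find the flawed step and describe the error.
Step 2: Add numerators and denominators: (4+5)/(3+4)

Step 2 incorrectly adds fractions by separately adding numerators and denominators. This is wrong. The correct method requires a common denominator: 4/3 + 5/4 = (4×4 + 5×3)/(3×4) = 31/12 = 31/12. The method used gives 9/7, which is different.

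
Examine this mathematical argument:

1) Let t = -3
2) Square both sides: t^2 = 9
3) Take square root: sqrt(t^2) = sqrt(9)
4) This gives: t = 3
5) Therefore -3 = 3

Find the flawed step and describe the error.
Step 4: This gives: t = 3

Step 4 incorrectly states that sqrt(t^2) = t. The correct identity is sqrt(t^2) = |t|. Since t = -3 < 0, we have sqrt(t^2) = |-3| = 3, not t = -3.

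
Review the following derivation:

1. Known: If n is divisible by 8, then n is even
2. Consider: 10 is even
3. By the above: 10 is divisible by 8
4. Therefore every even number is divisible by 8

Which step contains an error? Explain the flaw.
Step 3: By the above: 10 is divisible by 8

Step 3 commits the fallacy of affirming the consequent. The known fact 'divisible by 8 → even' does NOT imply 'even → divisible by 8'. That would be the converse, which is false. For example, 10 is even but 10 ÷ 8 = 1.25, which is not an integer.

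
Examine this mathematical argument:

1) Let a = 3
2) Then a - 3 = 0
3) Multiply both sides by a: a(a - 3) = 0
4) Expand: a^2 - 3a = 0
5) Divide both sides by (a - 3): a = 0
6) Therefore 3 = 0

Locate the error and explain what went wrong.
Step 5: Divide both sides by (a - 3): a = 0

Step 5 divides both sides by (a - 3). However, since a = 3, we have (a - 3) = 0. Division by zero is undefined, making this step invalid.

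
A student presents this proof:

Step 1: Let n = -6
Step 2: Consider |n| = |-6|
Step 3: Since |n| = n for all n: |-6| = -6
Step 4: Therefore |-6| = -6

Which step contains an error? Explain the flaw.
Step 3: Since |n| = n for all n: |-6| = -6

Step 3 incorrectly states that |n| = n for all n. The correct definition is |n| = n when n >= 0, and |n| = -n when n < 0. Since -6 < 0, we have |-6| = -(-6) = 6, not -6.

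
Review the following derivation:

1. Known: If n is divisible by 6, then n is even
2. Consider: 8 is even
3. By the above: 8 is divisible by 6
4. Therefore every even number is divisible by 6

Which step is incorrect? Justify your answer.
Step 3: By the above: 8 is divisible by 6

Step 3 commits the fallacy of affirming the consequent. The known fact 'divisible by 6 → even' does NOT imply 'even → divisible by 6'. That would be the converse, which is false. For example, 8 is even but 8 ÷ 6 = 1.33, which is not an integer.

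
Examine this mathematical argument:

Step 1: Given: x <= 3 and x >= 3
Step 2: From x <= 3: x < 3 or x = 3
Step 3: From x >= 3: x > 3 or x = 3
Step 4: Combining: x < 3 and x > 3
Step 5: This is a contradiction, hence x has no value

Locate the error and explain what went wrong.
Step 4: Combining: x < 3 and x > 3

Step 4 incorrectly combines the conditions. From x <= 3 and x >= 3, the intersection is x = 3. The error treats the 'or' cases as 'and' requirements. The correct conclusion is that x = 3 is the unique solution, not that no solution exists.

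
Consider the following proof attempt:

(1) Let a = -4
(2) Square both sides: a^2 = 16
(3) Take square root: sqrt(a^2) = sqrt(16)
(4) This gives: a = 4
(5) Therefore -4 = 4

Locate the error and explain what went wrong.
Step 4: This gives: a = 4

Step 4 incorrectly states that sqrt(a^2) = a. The correct identity is sqrt(a^2) = |a|. Since a = -4 < 0, we have sqrt(a^2) = |-4| = 4, not a = -4.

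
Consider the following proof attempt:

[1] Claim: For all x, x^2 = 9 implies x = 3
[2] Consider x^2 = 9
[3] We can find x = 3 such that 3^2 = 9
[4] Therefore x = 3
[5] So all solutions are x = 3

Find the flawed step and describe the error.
Step 4: Therefore x = 3

Step 4 incorrectly concludes that x = 3 is the only solution. The proof shows that x = 3 is A solution (existence), but does not show it is the ONLY solution (uniqueness). In fact, x = -3 is also a solution since (-3)^2 = 9. Finding one solution doesn't prove there are no others.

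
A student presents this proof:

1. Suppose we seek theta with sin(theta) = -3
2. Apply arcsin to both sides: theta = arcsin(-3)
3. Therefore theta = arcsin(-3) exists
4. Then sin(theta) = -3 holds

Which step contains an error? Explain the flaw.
Step 2: Apply arcsin to both sides: theta = arcsin(-3)

Step 2 applies arcsin to -3. However, arcsin(x) is only defined for x in [-1, 1] because sin(theta) can only produce values in that range. Since |-3| > 1, arcsin(-3) is undefined. There is no angle whose sine equals -3.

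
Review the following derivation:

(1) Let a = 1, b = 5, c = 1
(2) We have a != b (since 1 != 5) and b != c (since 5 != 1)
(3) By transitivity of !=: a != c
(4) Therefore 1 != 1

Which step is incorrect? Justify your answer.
Step 3: By transitivity of !=: a != c

Step 3 incorrectly applies transitivity to the '!=' relation. Transitivity states: if a R b and b R c, then a R c. However, '!=' is not transitive. Counterexample: 1 != 5 and 5 != 1, but 1 = 1 (both equal 1). Transitivity holds for relations like <, <=, =, but not for !=.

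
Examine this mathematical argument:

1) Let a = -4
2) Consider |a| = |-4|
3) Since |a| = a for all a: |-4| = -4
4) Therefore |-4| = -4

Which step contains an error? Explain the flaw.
Step 3: Since |a| = a for all a: |-4| = -4

Step 3 incorrectly states that |a| = a for all a. The correct definition is |a| = a when a >= 0, and |a| = -a when a < 0. Since -4 < 0, we have |-4| = -(-4) = 4, not -4.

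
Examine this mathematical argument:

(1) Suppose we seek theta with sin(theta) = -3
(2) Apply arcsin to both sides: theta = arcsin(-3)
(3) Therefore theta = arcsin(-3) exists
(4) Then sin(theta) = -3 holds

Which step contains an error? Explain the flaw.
Step 2: Apply arcsin to both sides: theta = arcsin(-3)

Step 2 applies arcsin to -3. However, arcsin(x) is only defined for x in [-1, 1] because sin(theta) can only produce values in that range. Since |-3| > 1, arcsin(-3) is undefined. There is no angle whose sine equals -3.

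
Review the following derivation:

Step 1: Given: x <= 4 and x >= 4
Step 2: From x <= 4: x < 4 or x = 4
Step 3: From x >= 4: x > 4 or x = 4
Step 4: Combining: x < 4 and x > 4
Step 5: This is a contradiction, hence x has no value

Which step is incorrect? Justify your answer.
Step 4: Combining: x < 4 and x > 4

Step 4 incorrectly combines the conditions. From x <= 4 and x >= 4, the intersection is x = 4. The error treats the 'or' cases as 'and' requirements. The correct conclusion is that x = 4 is the unique solution, not that no solution exists.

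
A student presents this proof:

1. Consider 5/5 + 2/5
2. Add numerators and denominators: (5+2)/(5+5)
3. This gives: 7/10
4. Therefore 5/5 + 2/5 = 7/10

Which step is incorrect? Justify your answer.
Step 2: Add numerators and denominators: (5+2)/(5+5)

Step 2 incorrectly adds fractions by separately adding numerators and denominators. This is wrong. The correct method requires a common denominator: 5/5 + 2/5 = (5×5 + 2×5)/(5×5) = 35/25 = 7/5. The method used gives 7/10, which is different.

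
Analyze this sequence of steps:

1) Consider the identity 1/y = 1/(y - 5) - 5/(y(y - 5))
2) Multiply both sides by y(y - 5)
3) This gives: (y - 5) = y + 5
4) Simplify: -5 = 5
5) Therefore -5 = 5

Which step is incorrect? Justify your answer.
Step 3: This gives: (y - 5) = y + 5

Step 3 makes a sign error when clearing denominators. Multiplying -5/(y(y - 5)) by y(y - 5) gives -5, not +5. The correct result is (y - 5) = y - 5, which is trivially true, not (y - 5) = y + 5. (Step 1 is a valid identity: 1/(y - 5) - 5/(y(y - 5)) = (y - 5)/(y(y - 5)) = 1/y.)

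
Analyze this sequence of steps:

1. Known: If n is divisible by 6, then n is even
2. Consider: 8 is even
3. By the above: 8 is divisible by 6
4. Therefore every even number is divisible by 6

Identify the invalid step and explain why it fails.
Step 3: By the above: 8 is divisible by 6

Step 3 commits the fallacy of affirming the consequent. The known fact 'divisible by 6 → even' does NOT imply 'even → divisible by 6'. That would be the converse, which is false. For example, 8 is even but 8 ÷ 6 = 1.33, which is not an integer.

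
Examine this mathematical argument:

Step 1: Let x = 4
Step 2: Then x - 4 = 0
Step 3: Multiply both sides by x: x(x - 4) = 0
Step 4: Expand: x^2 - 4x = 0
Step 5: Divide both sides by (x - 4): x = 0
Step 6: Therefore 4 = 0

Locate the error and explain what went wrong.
Step 5: Divide both sides by (x - 4): x = 0

Step 5 divides both sides by (x - 4). However, since x = 4, we have (x - 4) = 0. Division by zero is undefined, making this step invalid.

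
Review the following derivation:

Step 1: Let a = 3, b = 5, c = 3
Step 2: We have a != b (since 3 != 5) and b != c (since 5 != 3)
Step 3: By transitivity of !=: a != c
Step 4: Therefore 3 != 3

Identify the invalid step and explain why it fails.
Step 3: By transitivity of !=: a != c

Step 3 incorrectly applies transitivity to the '!=' relation. Transitivity states: if a R b and b R c, then a R c. However, '!=' is not transitive. Counterexample: 3 != 5 and 5 != 3, but 3 = 3 (both equal 3). Transitivity holds for relations like <, <=, =, but not for !=.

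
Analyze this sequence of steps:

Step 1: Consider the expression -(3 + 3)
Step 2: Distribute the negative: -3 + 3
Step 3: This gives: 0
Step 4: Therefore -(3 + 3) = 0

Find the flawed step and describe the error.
Step 2: Distribute the negative: -3 + 3

Step 2 incorrectly distributes the negative sign. The correct distribution is -(3 + 3) = -3 - 3 = -6. The negative must be applied to both terms, not just the first. The error treats -(3 + 3) as -3 + 3, which equals 0 instead of -6.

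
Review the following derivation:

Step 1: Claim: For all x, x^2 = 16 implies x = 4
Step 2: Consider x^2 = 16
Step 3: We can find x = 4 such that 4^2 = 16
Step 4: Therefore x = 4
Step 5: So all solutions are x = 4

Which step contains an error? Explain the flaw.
Step 4: Therefore x = 4

Step 4 incorrectly concludes that x = 4 is the only solution. The proof shows that x = 4 is A solution (existence), but does not show it is the ONLY solution (uniqueness). In fact, x = -4 is also a solution since (-4)^2 = 16. Finding one solution doesn't prove there are no others.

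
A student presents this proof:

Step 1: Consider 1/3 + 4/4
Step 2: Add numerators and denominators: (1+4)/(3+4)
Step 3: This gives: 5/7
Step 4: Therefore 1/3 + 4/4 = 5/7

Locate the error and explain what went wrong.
Step 2: Add numerators and denominators: (1+4)/(3+4)

Step 2 incorrectly adds fractions by separately adding numerators and denominators. This is wrong. The correct method requires a common denominator: 1/3 + 4/4 = (1×4 + 4×3)/(3×4) = 16/12 = 4/3. The method used gives 5/7, which is different.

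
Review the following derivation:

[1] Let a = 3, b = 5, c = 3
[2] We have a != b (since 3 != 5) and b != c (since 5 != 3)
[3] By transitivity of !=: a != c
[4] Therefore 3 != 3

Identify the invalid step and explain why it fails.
Step 3: By transitivity of !=: a != c

Step 3 incorrectly applies transitivity to the '!=' relation. Transitivity states: if a R b and b R c, then a R c. However, '!=' is not transitive. Counterexample: 3 != 5 and 5 != 3, but 3 = 3 (both equal 3). Transitivity holds for relations like <, <=, =, but not for !=.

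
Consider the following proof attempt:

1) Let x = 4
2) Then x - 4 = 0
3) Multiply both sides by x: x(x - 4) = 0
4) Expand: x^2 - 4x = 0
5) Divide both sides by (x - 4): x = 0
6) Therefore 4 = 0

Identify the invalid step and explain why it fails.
Step 5: Divide both sides by (x - 4): x = 0

Step 5 divides both sides by (x - 4). However, since x = 4, we have (x - 4) = 0. Division by zero is undefined, making this step invalid.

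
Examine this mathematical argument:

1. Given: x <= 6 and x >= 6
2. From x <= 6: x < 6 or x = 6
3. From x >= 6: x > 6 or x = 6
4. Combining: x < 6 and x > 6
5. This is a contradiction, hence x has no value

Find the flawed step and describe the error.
Step 4: Combining: x < 6 and x > 6

Step 4 incorrectly combines the conditions. From x <= 6 and x >= 6, the intersection is x = 6. The error treats the 'or' cases as 'and' requirements. The correct conclusion is that x = 6 is the unique solution, not that no solution exists.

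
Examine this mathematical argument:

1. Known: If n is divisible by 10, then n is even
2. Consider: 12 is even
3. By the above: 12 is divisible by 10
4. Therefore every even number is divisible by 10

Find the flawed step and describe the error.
Step 3: By the above: 12 is divisible by 10

Step 3 commits the fallacy of affirming the consequent. The known fact 'divisible by 10 → even' does NOT imply 'even → divisible by 10'. That would be the converse, which is false. For example, 12 is even but 12 ÷ 10 = 1.20, which is not an integer.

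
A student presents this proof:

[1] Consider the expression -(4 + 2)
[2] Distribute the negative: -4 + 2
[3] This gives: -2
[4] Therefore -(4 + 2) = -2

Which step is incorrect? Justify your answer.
Step 2: Distribute the negative: -4 + 2

Step 2 incorrectly distributes the negative sign. The correct distribution is -(4 + 2) = -4 - 2 = -6. The negative must be applied to both terms, not just the first. The error treats -(4 + 2) as -4 + 2, which equals -2 instead of -6.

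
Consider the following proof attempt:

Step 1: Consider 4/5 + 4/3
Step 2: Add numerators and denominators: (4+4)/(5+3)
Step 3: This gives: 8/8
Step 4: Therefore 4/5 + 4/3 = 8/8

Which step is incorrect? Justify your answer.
Step 2: Add numerators and denominators: (4+4)/(5+3)

Step 2 incorrectly adds fractions by separately adding numerators and denominators. This is wrong. The correct method requires a common denominator: 4/5 + 4/3 = (4×3 + 4×5)/(5×3) = 32/15 = 32/15. The method used gives 8/8, which is different.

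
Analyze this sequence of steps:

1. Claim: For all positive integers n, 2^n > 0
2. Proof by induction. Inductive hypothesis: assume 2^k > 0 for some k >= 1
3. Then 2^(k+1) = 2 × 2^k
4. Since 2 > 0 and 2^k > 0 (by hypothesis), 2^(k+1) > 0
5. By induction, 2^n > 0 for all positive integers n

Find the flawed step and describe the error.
Step 5: By induction, 2^n > 0 for all positive integers n

Step 5 concludes the proof by induction, but no base case was ever established. A valid induction proof requires: (1) a base case proving 2^1 > 0, and (2) an inductive step showing IF 2^k > 0 THEN 2^(k+1) > 0. Steps 2-4 correctly establish the inductive step, but without the base case the conclusion in step 5 does not follow.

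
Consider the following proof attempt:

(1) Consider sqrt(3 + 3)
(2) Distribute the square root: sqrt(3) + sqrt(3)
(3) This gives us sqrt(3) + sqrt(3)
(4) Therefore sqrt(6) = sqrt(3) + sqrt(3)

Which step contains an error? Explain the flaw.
Step 2: Distribute the square root: sqrt(3) + sqrt(3)

Step 2 incorrectly 'distributes' the square root over addition. The square root function does not distribute: sqrt(a + b) ≠ sqrt(a) + sqrt(b). In fact, sqrt(3 + 3) = sqrt(6) ≈ 2.4495, while sqrt(3) + sqrt(3) ≈ 3.4641.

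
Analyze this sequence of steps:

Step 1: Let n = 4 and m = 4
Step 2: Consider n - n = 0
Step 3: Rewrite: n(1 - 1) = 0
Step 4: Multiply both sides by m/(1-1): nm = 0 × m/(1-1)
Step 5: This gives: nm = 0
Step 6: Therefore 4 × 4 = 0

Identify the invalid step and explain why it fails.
Step 4: Multiply both sides by m/(1-1): nm = 0 × m/(1-1)

Step 4 multiplies both sides by m/(1-1). However, 1-1 = 0, so this is multiplication by m/0, which is undefined. We cannot multiply by an undefined expression.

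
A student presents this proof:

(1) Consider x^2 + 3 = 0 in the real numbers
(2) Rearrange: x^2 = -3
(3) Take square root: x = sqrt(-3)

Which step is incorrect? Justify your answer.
Step 3: Take square root: x = sqrt(-3)

Step 3 takes the square root of -3, which is negative. In the real number system, the square root of a negative number is undefined. The equation x^2 + 3 = 0 has no real solutions. Square roots of negative numbers only exist in the complex numbers.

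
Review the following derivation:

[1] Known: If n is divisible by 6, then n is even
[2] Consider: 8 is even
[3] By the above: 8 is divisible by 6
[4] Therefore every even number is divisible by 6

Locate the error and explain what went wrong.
Step 3: By the above: 8 is divisible by 6

Step 3 commits the fallacy of affirming the consequent. The known fact 'divisible by 6 → even' does NOT imply 'even → divisible by 6'. That would be the converse, which is false. For example, 8 is even but 8 ÷ 6 = 1.33, which is not an integer.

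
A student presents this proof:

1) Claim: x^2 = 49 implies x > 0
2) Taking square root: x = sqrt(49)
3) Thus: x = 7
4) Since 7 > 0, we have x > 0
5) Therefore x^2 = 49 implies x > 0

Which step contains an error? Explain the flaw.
Step 2: Taking square root: x = sqrt(49)

Step 2 takes the square root and assumes the positive root only. The equation x^2 = 49 actually has two solutions: x = 7 and x = -7. The proof silently assumes x > 0 without justification, then uses this assumption to conclude x > 0, which is circular. The counterexample x = -7 shows the claim is false.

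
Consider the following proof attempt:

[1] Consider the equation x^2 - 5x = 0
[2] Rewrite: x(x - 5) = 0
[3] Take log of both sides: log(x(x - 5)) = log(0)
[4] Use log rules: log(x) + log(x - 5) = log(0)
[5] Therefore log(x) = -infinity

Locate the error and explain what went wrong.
Step 3: Take log of both sides: log(x(x - 5)) = log(0)

Step 3 takes the logarithm of both sides, resulting in log(0) on the right side. The logarithm is only defined for positive numbers; log(0) is undefined (approaches negative infinity). This operation is invalid.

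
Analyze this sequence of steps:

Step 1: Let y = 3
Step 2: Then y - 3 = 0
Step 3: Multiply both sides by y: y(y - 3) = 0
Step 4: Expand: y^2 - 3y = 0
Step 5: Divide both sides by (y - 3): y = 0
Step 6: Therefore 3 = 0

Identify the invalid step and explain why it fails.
Step 5: Divide both sides by (y - 3): y = 0

Step 5 divides both sides by (y - 3). However, since y = 3, we have (y - 3) = 0. Division by zero is undefined, making this step invalid.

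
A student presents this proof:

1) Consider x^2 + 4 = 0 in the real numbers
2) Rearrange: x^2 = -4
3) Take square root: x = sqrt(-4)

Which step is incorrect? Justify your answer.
Step 3: Take square root: x = sqrt(-4)

Step 3 takes the square root of -4, which is negative. In the real number system, the square root of a negative number is undefined. The equation x^2 + 4 = 0 has no real solutions. Square roots of negative numbers only exist in the complex numbers.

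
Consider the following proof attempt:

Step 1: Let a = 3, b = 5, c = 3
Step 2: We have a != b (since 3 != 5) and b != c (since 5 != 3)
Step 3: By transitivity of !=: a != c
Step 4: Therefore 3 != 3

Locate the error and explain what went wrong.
Step 3: By transitivity of !=: a != c

Step 3 incorrectly applies transitivity to the '!=' relation. Transitivity states: if a R b and b R c, then a R c. However, '!=' is not transitive. Counterexample: 3 != 5 and 5 != 3, but 3 = 3 (both equal 3). Transitivity holds for relations like <, <=, =, but not for !=.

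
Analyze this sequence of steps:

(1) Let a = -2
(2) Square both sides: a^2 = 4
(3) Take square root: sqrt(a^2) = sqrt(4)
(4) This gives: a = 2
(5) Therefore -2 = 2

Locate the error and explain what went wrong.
Step 4: This gives: a = 2

Step 4 incorrectly states that sqrt(a^2) = a. The correct identity is sqrt(a^2) = |a|. Since a = -2 < 0, we have sqrt(a^2) = |-2| = 2, not a = -2.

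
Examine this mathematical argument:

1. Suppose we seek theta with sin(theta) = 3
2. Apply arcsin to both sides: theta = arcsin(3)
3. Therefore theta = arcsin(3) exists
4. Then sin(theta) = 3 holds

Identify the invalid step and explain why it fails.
Step 2: Apply arcsin to both sides: theta = arcsin(3)

Step 2 applies arcsin to 3. However, arcsin(x) is only defined for x in [-1, 1] because sin(theta) can only produce values in that range. Since |3| > 1, arcsin(3) is undefined. There is no angle whose sine equals 3.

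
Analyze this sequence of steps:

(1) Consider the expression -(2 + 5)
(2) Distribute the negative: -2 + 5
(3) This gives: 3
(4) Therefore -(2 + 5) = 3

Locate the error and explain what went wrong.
Step 2: Distribute the negative: -2 + 5

Step 2 incorrectly distributes the negative sign. The correct distribution is -(2 + 5) = -2 - 5 = -7. The negative must be applied to both terms, not just the first. The error treats -(2 + 5) as -2 + 5, which equals 3 instead of -7.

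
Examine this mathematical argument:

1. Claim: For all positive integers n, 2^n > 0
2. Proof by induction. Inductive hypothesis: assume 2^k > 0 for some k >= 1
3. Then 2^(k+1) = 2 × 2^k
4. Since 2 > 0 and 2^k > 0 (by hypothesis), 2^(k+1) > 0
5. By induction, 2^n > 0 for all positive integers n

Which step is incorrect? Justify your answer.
Step 5: By induction, 2^n > 0 for all positive integers n

Step 5 concludes the proof by induction, but no base case was ever established. A valid induction proof requires: (1) a base case proving 2^1 > 0, and (2) an inductive step showing IF 2^k > 0 THEN 2^(k+1) > 0. Steps 2-4 correctly establish the inductive step, but without the base case the conclusion in step 5 does not follow.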